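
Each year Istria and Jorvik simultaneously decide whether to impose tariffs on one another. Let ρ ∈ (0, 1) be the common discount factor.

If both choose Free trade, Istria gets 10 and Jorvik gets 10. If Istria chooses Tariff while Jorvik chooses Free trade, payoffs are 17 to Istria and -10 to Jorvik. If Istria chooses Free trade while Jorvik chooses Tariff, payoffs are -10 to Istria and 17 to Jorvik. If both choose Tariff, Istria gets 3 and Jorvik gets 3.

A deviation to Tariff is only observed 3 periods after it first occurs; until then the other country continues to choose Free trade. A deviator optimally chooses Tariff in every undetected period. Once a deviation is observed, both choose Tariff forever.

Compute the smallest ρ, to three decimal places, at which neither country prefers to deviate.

0.794

The best deviation is to choose Tariff for all 3 undetected periods, earning 17 each, then 3 forever once detected.
Deviation value: 17(1−ρ^3)/(1−ρ) + 3ρ^3/(1−ρ); cooperation value: 10/(1−ρ).
IC: 10 ≥ 17(1−ρ^3) + 3ρ^3 = 17 − 14ρ^3.
So ρ^3 ≥ 7/14 = 1/2, giving ρ ≥ (1/2)^(1/3) ≈ 0.794.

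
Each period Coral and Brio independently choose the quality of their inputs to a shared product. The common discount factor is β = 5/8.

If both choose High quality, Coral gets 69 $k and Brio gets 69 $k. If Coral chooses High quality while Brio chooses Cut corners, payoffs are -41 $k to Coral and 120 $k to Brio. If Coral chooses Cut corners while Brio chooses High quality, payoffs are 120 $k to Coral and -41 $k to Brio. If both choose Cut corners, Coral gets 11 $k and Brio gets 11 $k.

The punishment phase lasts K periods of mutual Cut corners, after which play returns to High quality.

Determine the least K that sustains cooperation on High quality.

Need Σ_{k=1}^{K} β^k ≥ (120−69)/(69−11) = 0.8793 at β = 5/8.
At K = 1 the sum is 0.6250 < 0.8793; at K = 2 it is 1.0156 ≥ 0.8793.
So the minimum punishment length is K = 2.

2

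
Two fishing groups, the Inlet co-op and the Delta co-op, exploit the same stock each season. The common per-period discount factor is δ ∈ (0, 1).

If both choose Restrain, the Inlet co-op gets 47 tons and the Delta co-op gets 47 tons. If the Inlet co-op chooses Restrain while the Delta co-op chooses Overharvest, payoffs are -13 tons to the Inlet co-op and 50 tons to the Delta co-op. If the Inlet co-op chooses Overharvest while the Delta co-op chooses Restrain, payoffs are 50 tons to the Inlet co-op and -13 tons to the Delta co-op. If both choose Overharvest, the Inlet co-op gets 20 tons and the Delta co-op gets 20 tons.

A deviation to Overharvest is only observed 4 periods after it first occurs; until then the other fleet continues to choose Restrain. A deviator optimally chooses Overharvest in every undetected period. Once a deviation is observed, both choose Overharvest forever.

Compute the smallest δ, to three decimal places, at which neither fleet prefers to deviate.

The best deviation is to choose Overharvest for all 4 undetected periods, earning 50 each, then 20 forever once detected.
Deviation value: 50(1−δ^4)/(1−δ) + 20δ^4/(1−δ); cooperation value: 47/(1−δ).
IC: 47 ≥ 50(1−δ^4) + 20δ^4 = 50 − 30δ^4.
So δ^4 ≥ 3/30 = 1/10, giving δ ≥ (1/10)^(1/4) ≈ 0.562.

0.562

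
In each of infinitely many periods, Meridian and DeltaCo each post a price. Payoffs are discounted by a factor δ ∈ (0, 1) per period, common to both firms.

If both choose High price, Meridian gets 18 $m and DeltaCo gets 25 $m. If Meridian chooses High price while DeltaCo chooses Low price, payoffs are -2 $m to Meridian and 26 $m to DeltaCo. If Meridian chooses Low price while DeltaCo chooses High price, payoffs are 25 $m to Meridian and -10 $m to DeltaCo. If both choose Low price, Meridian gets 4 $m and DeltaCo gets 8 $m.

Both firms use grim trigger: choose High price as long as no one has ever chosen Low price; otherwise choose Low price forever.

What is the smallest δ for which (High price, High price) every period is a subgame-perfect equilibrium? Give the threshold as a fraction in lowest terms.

1/3

Meridian: cooperation gives 18 each period; deviation gives 25 once then 4 forever.
  18/(1−δ) ≥ 25 + 4δ/(1−δ) ⇒ δ ≥ 7/21 = 1/3.
DeltaCo: cooperation gives 25 each period; deviation gives 26 once then 8 forever.
  δ ≥ 1/18.
Both must hold, so the binding constraint is Meridian's: δ ≥ 1/3.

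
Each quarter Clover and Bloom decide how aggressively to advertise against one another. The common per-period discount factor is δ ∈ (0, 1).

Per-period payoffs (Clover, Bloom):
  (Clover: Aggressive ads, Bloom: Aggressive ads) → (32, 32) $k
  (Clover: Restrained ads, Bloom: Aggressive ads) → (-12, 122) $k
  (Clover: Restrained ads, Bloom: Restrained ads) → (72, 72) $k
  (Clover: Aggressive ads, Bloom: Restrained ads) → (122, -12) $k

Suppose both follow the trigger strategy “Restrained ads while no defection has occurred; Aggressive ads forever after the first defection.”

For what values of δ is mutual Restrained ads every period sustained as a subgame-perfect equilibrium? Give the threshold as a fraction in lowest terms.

5/9

Under grim trigger the critical discount factor is (T−C)/(T−P) with T = 122, C = 72, P = 32.
δ* = (122−72)/(122−32) = 50/90 = 5/9.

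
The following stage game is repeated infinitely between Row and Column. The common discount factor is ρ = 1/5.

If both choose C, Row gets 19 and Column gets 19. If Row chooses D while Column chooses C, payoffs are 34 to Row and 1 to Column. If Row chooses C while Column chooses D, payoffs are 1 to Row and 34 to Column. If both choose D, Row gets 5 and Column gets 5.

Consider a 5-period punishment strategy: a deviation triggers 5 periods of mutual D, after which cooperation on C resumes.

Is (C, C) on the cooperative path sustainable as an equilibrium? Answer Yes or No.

No

Comparing payoff streams over the 6 periods until play realigns: cooperate → 19(1+ρ+…+ρ^5); deviate → 34 + 5(ρ+…+ρ^5).
Cooperation is sustained iff (19−5)(ρ+…+ρ^5) ≥ 34−19.
ρ+…+ρ^5 = 1/5·(1−(1/5)^5)/(1−1/5) = 0.2499, and (34−19)/(19−5) = 1.0714.
0.2499 < 1.0714, so cooperation is not sustainable.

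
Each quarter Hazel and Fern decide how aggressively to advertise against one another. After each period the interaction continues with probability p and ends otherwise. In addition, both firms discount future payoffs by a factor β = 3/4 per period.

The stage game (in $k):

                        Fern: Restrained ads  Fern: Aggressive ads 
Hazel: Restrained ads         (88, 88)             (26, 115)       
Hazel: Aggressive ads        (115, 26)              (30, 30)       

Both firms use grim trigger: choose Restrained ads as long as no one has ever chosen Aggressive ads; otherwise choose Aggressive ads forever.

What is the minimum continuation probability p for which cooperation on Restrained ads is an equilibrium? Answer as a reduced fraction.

36/85

Expected continuation weight on next period's payoff is β·p = 3/4·p, which plays the role of the discount factor.
Cooperation requires 3/4·p ≥ (115−88)/(115−30) = 27/85, hence p ≥ 36/85.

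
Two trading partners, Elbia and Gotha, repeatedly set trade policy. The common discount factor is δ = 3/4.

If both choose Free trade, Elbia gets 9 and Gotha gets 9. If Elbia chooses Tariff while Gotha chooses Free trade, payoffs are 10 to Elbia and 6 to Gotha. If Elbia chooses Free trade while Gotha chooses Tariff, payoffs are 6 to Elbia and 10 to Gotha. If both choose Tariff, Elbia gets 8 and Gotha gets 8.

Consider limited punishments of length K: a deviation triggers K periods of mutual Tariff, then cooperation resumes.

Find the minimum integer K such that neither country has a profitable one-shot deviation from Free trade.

IC: δ(1−δ^K)/(1−δ) ≥ (10−9)/(9−8) = 1.
With δ = 3/4: need 1 − δ^K ≥ 1·(1−3/4)/(3/4), i.e. δ^K ≤ 0.6667.
Since (3/4)^1 = 0.7500 and (3/4)^2 = 0.5625, the smallest such K is 2.

2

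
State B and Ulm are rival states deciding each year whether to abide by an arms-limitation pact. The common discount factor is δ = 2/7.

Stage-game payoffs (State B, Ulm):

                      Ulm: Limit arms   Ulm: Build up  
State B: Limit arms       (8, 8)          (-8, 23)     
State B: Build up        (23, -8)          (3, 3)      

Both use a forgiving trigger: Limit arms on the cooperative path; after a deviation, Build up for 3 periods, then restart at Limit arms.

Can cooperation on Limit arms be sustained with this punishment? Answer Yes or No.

Comparing payoff streams over the 4 periods until play realigns: cooperate → 8(1+δ+…+δ^3); deviate → 23 + 3(δ+…+δ^3).
Cooperation is sustained iff (8−3)(δ+…+δ^3) ≥ 23−8.
δ+…+δ^3 = 2/7·(1−(2/7)^3)/(1−2/7) = 0.3907, and (23−8)/(8−3) = 3.0000.
0.3907 < 3.0000, so cooperation is not sustainable.

No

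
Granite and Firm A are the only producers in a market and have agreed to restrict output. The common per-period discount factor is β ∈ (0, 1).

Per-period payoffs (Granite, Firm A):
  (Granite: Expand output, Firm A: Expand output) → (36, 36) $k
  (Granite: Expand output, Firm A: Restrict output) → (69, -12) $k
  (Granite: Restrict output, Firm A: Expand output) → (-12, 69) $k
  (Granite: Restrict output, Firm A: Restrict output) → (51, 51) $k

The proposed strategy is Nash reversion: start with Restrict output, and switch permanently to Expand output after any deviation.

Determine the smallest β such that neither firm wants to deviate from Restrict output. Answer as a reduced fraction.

6/11

Under grim trigger the critical discount factor is (T−C)/(T−P) with T = 69, C = 51, P = 36.
β* = (69−51)/(69−36) = 18/33 = 6/11.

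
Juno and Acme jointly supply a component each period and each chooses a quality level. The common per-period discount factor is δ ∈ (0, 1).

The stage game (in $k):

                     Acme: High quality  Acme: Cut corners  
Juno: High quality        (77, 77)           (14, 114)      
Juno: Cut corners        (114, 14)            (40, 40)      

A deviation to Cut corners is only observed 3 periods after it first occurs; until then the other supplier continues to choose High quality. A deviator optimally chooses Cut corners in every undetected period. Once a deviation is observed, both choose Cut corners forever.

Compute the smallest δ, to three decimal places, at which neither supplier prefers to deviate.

0.794

Deviating for the 3 undetected periods gains 114−77 = 37 per period over cooperation, then loses 77−40 = 37 per period forever once punishment starts.
Gain: 37(1 + δ + … + δ^2); loss: 37·δ^3/(1−δ).
No profitable deviation ⇔ 37(1−δ^3) ≤ 37·δ^3, i.e. δ^3 ≥ 37/(37+37) = 1/2.
Hence δ ≥ (1/2)^(1/3) ≈ 0.794.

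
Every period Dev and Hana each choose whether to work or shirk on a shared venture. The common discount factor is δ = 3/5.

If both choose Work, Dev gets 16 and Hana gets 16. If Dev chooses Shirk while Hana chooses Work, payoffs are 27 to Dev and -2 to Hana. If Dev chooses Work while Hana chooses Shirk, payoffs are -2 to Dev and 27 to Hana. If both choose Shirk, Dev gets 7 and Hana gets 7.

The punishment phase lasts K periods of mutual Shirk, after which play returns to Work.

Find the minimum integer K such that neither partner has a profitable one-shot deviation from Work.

4

Need Σ_{k=1}^{K} δ^k ≥ (27−16)/(16−7) = 1.2222 at δ = 3/5.
At K = 3 the sum is 1.1760 < 1.2222; at K = 4 it is 1.3056 ≥ 1.2222.
So the minimum punishment length is K = 4.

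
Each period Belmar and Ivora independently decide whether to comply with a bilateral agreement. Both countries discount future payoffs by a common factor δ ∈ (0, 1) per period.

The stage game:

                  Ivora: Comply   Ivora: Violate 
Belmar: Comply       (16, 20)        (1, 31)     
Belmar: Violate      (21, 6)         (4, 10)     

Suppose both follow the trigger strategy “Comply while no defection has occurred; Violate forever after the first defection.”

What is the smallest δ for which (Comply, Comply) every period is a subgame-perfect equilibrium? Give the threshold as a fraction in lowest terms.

11/21

For Belmar: deviation gain 21−16 = 5, per-period punishment loss 16−4 = 12. IC gives δ ≥ 5/17.
For Ivora: gain 11, loss 10 per period, so δ ≥ 11/21.
The tighter constraint is Ivora's, so cooperation needs δ ≥ 11/21.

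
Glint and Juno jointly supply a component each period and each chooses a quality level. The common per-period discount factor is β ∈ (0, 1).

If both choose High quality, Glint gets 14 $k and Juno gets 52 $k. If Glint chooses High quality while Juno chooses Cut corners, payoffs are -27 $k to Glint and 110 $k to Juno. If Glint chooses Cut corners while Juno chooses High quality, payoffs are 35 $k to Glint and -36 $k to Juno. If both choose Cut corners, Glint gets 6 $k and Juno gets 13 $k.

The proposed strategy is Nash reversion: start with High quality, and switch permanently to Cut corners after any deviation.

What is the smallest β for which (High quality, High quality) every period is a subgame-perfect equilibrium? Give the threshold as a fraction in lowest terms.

21/29

Glint: cooperation gives 14 each period; deviation gives 35 once then 6 forever.
  14/(1−β) ≥ 35 + 6β/(1−β) ⇒ β ≥ 21/29.
Juno: cooperation gives 52 each period; deviation gives 110 once then 13 forever.
  β ≥ 58/97.
Both must hold, so the binding constraint is Glint's: β ≥ 21/29.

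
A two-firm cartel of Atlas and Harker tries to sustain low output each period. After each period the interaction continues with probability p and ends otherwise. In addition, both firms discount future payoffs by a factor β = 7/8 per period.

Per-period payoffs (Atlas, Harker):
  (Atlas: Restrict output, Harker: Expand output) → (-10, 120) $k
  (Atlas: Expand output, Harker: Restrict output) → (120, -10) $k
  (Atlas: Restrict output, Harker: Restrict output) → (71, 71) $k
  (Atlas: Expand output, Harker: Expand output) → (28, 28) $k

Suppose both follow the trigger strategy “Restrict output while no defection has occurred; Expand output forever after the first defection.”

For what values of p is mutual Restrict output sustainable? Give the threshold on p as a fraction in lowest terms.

Expected continuation weight on next period's payoff is β·p = 7/8·p, which plays the role of the discount factor.
Cooperation requires 7/8·p ≥ (120−71)/(120−28) = 49/92, hence p ≥ 14/23.

14/23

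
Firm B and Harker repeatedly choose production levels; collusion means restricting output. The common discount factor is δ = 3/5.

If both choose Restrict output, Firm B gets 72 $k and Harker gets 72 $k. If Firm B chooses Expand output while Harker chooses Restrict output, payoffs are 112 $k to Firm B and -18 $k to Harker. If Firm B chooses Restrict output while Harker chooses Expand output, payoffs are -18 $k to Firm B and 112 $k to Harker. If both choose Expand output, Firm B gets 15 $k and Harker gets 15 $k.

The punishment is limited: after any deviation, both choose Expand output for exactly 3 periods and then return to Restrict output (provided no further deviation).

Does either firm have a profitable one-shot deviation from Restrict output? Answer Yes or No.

No

A one-shot deviation gives 112 now, then 15 for 3 periods, then back to 72.
Gain from deviating: (112−72) today; loss: (72−15) in each of the next 3 periods.
No-deviation condition: (72−15)(δ+…+δ^3) ≥ 112−72, i.e. δ+…+δ^3 ≥ 40/57.
At δ = 3/5: δ+…+δ^3 = 1.1760 ≥ 0.7018.
So cooperation is sustainable.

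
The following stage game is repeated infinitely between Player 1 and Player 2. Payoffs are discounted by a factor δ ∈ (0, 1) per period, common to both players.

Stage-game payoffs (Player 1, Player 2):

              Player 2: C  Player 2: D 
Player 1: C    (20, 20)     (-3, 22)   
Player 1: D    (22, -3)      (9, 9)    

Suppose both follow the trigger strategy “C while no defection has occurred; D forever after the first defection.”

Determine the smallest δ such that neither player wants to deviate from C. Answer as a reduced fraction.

2/13

20/(1−δ) ≥ 22 + 9δ/(1−δ)
20 ≥ 22 − 13δ
δ ≥ 2/13.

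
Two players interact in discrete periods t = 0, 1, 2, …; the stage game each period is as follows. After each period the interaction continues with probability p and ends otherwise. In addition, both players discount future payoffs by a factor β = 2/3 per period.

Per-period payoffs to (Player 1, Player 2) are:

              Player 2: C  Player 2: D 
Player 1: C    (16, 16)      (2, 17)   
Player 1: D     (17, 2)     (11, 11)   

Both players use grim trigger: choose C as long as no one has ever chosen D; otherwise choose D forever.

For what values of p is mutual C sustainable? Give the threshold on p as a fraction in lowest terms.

1/4

With continuation probability p and discount β, the effective per-period discount factor is βp.
Grim-trigger IC: βp ≥ (17−16)/(17−11) = 1/6.
So p ≥ (1/6)/(2/3) = 1/4.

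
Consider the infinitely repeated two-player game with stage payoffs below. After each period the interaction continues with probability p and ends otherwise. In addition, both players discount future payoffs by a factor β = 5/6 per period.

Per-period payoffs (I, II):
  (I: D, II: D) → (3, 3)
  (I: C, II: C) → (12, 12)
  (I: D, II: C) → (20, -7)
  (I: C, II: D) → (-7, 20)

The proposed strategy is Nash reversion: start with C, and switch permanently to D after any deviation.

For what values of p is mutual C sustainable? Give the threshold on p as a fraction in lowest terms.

With continuation probability p and discount β, the effective per-period discount factor is βp.
Grim-trigger IC: βp ≥ (20−12)/(20−3) = 8/17.
So p ≥ (8/17)/(5/6) = 48/85.

48/85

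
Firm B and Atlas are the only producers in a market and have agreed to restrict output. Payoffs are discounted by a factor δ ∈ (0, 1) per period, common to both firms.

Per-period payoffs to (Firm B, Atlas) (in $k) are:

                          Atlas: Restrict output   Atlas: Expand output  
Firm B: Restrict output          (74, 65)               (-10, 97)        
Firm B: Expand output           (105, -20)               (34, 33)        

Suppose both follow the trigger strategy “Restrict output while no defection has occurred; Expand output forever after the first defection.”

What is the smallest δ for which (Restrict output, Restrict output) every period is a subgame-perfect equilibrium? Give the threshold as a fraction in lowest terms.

Firm B: cooperation gives 74 each period; deviation gives 105 once then 34 forever.
  74/(1−δ) ≥ 105 + 34δ/(1−δ) ⇒ δ ≥ 31/71.
Atlas: cooperation gives 65 each period; deviation gives 97 once then 33 forever.
  δ ≥ 32/64 = 1/2.
Both must hold, so the binding constraint is Atlas's: δ ≥ 1/2.

1/2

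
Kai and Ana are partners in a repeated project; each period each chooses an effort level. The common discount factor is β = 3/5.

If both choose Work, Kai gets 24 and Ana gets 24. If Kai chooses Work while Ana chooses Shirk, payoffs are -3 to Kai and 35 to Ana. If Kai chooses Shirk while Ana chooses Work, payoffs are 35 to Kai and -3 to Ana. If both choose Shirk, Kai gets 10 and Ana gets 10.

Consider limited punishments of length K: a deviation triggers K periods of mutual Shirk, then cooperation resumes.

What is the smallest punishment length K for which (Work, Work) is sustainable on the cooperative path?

2

IC: β(1−β^K)/(1−β) ≥ (35−24)/(24−10) = 11/14.
With β = 3/5: need 1 − β^K ≥ 11/14·(1−3/5)/(3/5), i.e. β^K ≤ 0.4762.
Since (3/5)^1 = 0.6000 and (3/5)^2 = 0.3600, the smallest such K is 2.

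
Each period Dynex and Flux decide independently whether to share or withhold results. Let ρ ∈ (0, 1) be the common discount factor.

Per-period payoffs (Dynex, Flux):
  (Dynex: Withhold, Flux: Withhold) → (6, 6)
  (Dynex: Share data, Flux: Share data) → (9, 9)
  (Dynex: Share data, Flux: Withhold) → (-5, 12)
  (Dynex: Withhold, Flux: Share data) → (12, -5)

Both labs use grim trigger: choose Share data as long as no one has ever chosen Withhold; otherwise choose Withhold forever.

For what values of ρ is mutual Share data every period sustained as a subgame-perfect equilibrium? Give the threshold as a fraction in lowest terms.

Under grim trigger the critical discount factor is (T−C)/(T−P) with T = 12, C = 9, P = 6.
ρ* = (12−9)/(12−6) = 3/6 = 1/2.

1/2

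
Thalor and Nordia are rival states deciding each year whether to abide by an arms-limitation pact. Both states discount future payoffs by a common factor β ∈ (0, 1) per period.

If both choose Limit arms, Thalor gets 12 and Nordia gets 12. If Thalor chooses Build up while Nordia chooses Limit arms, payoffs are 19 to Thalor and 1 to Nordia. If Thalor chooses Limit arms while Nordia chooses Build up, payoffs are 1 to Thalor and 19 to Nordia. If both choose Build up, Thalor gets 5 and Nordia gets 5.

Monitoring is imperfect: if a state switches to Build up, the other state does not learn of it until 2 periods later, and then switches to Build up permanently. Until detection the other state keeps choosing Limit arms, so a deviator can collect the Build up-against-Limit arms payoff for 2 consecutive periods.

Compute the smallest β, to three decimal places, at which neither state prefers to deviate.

The best deviation is to choose Build up for all 2 undetected periods, earning 19 each, then 5 forever once detected.
Deviation value: 19(1−β^2)/(1−β) + 5β^2/(1−β); cooperation value: 12/(1−β).
IC: 12 ≥ 19(1−β^2) + 5β^2 = 19 − 14β^2.
So β^2 ≥ 7/14 = 1/2, giving β ≥ (1/2)^(1/2) ≈ 0.707.

0.707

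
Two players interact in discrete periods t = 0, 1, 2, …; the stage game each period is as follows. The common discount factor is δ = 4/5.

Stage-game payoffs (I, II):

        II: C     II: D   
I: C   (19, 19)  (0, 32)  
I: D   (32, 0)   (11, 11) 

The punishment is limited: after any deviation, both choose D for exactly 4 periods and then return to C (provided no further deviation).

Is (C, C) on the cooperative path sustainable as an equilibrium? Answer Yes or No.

Yes

IC: δ+…+δ^4 ≥ (32−19)/(19−11) = 13/8.
At δ = 4/5: partial sum = 2.3616 ≥ 1.6250. Cooperation sustainable.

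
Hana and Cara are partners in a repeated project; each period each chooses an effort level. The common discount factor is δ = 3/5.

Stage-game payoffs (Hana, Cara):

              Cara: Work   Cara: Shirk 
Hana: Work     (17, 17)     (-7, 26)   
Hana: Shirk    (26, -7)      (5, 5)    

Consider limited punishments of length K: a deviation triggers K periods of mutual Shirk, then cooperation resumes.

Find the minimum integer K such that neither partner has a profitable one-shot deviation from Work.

2

IC: δ(1−δ^K)/(1−δ) ≥ (26−17)/(17−5) = 3/4.
With δ = 3/5: need 1 − δ^K ≥ 3/4·(1−3/5)/(3/5), i.e. δ^K ≤ 0.5000.
Since (3/5)^1 = 0.6000 and (3/5)^2 = 0.3600, the smallest such K is 2.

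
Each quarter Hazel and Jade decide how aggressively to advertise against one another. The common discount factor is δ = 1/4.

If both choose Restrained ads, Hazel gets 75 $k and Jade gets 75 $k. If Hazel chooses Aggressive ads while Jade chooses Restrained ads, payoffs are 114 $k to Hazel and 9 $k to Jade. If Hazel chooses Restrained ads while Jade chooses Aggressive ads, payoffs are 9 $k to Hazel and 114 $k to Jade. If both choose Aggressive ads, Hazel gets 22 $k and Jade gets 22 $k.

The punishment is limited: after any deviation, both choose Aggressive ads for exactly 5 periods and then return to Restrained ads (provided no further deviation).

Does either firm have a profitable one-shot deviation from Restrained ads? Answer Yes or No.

Yes

IC: δ+…+δ^5 ≥ (114−75)/(75−22) = 39/53.
At δ = 1/4: partial sum = 0.3330 < 0.7358. Cooperation not sustainable.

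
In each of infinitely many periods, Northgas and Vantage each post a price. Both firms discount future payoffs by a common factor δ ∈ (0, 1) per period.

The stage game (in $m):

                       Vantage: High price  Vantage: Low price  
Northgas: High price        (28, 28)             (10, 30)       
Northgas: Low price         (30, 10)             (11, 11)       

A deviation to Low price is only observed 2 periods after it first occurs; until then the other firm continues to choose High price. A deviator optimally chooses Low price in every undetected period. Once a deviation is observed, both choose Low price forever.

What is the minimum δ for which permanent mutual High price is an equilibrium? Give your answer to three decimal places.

The best deviation is to choose Low price for all 2 undetected periods, earning 30 each, then 11 forever once detected.
Deviation value: 30(1−δ^2)/(1−δ) + 11δ^2/(1−δ); cooperation value: 28/(1−δ).
IC: 28 ≥ 30(1−δ^2) + 11δ^2 = 30 − 19δ^2.
So δ^2 ≥ 2/19, giving δ ≥ (2/19)^(1/2) ≈ 0.324.

0.324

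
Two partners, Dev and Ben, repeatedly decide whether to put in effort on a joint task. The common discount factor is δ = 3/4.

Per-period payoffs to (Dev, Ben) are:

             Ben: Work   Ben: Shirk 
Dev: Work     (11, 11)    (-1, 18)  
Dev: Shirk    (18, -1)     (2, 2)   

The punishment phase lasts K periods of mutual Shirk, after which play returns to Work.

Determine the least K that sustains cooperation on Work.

Need Σ_{k=1}^{K} δ^k ≥ (18−11)/(11−2) = 0.7778 at δ = 3/4.
At K = 1 the sum is 0.7500 < 0.7778; at K = 2 it is 1.3125 ≥ 0.7778.
So the minimum punishment length is K = 2.

2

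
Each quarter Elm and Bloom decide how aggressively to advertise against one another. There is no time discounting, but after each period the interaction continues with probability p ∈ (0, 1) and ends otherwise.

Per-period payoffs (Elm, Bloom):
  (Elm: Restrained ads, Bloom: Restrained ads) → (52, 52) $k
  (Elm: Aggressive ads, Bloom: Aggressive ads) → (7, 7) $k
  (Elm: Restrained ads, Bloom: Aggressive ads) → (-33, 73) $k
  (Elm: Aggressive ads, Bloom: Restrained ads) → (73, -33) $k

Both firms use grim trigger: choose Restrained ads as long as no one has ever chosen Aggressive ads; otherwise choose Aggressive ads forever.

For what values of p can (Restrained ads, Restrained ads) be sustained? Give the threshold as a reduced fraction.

7/22

Expected cooperation value is 52 + p·52 + p²·52 + … = 52/(1−p); deviation gives 73 + p·7/(1−p).
52 ≥ 73(1−p) + 7p ⇒ 66p ≥ 21 ⇒ p ≥ 21/66 = 7/22.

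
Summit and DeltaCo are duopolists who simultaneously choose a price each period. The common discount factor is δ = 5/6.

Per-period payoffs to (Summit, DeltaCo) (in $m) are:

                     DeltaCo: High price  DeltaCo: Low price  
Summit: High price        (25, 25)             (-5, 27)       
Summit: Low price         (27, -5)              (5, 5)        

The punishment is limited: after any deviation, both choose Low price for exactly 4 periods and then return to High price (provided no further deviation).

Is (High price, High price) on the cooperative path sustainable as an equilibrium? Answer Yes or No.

Yes

Comparing payoff streams over the 5 periods until play realigns: cooperate → 25(1+δ+…+δ^4); deviate → 27 + 5(δ+…+δ^4).
Cooperation is sustained iff (25−5)(δ+…+δ^4) ≥ 27−25.
δ+…+δ^4 = 5/6·(1−(5/6)^4)/(1−5/6) = 2.5887, and (27−25)/(25−5) = 0.1000.
2.5887 ≥ 0.1000, so cooperation is sustainable.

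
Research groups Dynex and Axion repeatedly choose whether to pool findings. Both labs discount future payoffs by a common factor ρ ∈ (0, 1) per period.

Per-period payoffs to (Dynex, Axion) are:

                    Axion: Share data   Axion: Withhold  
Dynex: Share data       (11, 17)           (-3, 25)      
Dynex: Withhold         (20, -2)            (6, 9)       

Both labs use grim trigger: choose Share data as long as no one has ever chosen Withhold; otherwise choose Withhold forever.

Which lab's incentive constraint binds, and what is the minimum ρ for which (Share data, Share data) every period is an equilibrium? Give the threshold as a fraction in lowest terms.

Dynex; ρ ≥ 9/14

Dynex: cooperation gives 11 each period; deviation gives 20 once then 6 forever.
  11/(1−ρ) ≥ 20 + 6ρ/(1−ρ) ⇒ ρ ≥ 9/14.
Axion: cooperation gives 17 each period; deviation gives 25 once then 9 forever.
  ρ ≥ 8/16 = 1/2.
Both must hold, so the binding constraint is Dynex's: ρ ≥ 9/14.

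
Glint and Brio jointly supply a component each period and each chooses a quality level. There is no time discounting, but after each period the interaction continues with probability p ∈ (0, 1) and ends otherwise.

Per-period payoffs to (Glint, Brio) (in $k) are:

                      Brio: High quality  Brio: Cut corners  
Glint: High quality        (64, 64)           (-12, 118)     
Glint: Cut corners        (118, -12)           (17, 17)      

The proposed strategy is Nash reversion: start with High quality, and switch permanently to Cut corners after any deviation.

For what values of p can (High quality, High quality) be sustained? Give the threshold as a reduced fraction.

With no time discounting, the continuation probability p plays the role of the discount factor.
Grim-trigger IC: 64/(1−p) ≥ 118 + 17p/(1−p) ⇒ p ≥ (118−64)/(118−17) = 54/101.

54/101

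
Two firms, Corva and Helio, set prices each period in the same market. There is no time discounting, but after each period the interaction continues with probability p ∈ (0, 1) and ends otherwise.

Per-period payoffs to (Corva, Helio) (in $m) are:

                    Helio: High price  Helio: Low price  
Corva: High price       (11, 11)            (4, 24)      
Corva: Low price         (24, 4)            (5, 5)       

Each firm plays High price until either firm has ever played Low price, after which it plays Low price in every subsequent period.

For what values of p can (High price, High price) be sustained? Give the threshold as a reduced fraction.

13/19

Expected cooperation value is 11 + p·11 + p²·11 + … = 11/(1−p); deviation gives 24 + p·5/(1−p).
11 ≥ 24(1−p) + 5p ⇒ 19p ≥ 13 ⇒ p ≥ 13/19.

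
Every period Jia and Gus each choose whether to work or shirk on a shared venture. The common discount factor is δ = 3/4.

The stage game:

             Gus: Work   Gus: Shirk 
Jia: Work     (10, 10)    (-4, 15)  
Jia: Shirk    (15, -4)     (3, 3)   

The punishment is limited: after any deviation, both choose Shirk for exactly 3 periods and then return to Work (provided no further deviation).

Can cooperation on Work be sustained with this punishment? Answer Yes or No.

Yes

Comparing payoff streams over the 4 periods until play realigns: cooperate → 10(1+δ+…+δ^3); deviate → 15 + 3(δ+…+δ^3).
Cooperation is sustained iff (10−3)(δ+…+δ^3) ≥ 15−10.
δ+…+δ^3 = 3/4·(1−(3/4)^3)/(1−3/4) = 1.7344, and (15−10)/(10−3) = 0.7143.
1.7344 ≥ 0.7143, so cooperation is sustainable.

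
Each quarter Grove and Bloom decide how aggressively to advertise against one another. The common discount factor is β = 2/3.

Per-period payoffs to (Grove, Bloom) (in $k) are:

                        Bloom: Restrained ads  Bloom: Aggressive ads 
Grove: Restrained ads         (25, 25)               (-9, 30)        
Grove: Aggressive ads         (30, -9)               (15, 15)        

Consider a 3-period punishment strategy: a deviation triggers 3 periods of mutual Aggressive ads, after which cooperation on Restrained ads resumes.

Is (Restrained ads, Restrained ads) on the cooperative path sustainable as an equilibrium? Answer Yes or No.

Yes

Comparing payoff streams over the 4 periods until play realigns: cooperate → 25(1+β+…+β^3); deviate → 30 + 15(β+…+β^3).
Cooperation is sustained iff (25−15)(β+…+β^3) ≥ 30−25.
β+…+β^3 = 2/3·(1−(2/3)^3)/(1−2/3) = 1.4074, and (30−25)/(25−15) = 0.5000.
1.4074 ≥ 0.5000, so cooperation is sustainable.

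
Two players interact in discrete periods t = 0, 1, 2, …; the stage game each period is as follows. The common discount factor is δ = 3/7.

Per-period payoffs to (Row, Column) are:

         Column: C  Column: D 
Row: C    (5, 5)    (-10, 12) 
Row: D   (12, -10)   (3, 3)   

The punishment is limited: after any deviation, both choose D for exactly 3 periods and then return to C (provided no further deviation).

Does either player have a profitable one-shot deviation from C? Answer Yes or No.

Yes

IC: δ+…+δ^3 ≥ (12−5)/(5−3) = 7/2.
At δ = 3/7: partial sum = 0.6910 < 3.5000. Cooperation not sustainable.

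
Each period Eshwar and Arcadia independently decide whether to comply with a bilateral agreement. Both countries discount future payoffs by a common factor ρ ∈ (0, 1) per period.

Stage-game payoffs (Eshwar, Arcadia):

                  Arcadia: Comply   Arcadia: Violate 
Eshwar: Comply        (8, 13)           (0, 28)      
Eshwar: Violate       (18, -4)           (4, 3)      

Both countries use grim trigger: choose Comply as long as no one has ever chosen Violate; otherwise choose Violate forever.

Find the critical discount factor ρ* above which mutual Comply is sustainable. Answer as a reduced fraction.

5/7

Eshwar: cooperation gives 8 each period; deviation gives 18 once then 4 forever.
  8/(1−ρ) ≥ 18 + 4ρ/(1−ρ) ⇒ ρ ≥ 10/14 = 5/7.
Arcadia: cooperation gives 13 each period; deviation gives 28 once then 3 forever.
  ρ ≥ 15/25 = 3/5.
Both must hold, so the binding constraint is Eshwar's: ρ ≥ 5/7.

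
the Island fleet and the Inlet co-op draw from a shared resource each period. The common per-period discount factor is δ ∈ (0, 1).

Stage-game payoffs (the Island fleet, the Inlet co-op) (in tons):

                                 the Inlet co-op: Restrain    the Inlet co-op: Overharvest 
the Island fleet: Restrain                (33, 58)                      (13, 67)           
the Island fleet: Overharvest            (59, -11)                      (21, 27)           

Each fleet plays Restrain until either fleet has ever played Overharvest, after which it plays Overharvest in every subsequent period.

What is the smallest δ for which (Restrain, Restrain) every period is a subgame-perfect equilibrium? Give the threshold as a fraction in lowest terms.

the Island fleet: cooperation gives 33 each period; deviation gives 59 once then 21 forever.
  33/(1−δ) ≥ 59 + 21δ/(1−δ) ⇒ δ ≥ 26/38 = 13/19.
the Inlet co-op: cooperation gives 58 each period; deviation gives 67 once then 27 forever.
  δ ≥ 9/40.
Both must hold, so the binding constraint is the Island fleet's: δ ≥ 13/19.

13/19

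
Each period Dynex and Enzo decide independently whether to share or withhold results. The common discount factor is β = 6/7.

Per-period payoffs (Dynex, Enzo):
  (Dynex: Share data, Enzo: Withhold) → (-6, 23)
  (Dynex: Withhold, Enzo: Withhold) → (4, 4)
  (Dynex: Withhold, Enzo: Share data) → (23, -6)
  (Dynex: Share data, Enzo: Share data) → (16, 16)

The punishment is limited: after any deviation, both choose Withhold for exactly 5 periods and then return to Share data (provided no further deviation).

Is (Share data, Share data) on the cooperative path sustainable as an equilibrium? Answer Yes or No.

IC: β+…+β^5 ≥ (23−16)/(16−4) = 7/12.
At β = 6/7: partial sum = 3.2240 ≥ 0.5833. Cooperation sustainable.

Yes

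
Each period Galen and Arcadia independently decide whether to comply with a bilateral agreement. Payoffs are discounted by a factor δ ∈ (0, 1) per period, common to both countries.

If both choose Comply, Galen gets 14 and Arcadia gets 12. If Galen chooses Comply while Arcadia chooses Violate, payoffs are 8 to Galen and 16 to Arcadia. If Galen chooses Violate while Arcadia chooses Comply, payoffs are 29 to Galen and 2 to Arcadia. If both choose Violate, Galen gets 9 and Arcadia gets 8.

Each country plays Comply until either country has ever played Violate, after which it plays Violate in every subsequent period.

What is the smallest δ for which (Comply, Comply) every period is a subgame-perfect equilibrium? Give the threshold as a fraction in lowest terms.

For Galen: deviation gain 29−14 = 15, per-period punishment loss 14−9 = 5. IC gives δ ≥ 15/20 = 3/4.
For Arcadia: gain 4, loss 4 per period, so δ ≥ 4/8 = 1/2.
The tighter constraint is Galen's, so cooperation needs δ ≥ 3/4.

3/4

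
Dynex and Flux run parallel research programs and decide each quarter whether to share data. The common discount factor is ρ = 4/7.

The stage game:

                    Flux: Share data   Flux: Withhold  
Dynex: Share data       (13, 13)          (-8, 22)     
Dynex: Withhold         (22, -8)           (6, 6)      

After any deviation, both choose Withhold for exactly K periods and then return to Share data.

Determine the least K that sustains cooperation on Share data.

6

IC: ρ(1−ρ^K)/(1−ρ) ≥ (22−13)/(13−6) = 9/7.
With ρ = 4/7: need 1 − ρ^K ≥ 9/7·(1−4/7)/(4/7), i.e. ρ^K ≤ 0.0357.
Since (4/7)^5 = 0.0609 and (4/7)^6 = 0.0348, the smallest such K is 6.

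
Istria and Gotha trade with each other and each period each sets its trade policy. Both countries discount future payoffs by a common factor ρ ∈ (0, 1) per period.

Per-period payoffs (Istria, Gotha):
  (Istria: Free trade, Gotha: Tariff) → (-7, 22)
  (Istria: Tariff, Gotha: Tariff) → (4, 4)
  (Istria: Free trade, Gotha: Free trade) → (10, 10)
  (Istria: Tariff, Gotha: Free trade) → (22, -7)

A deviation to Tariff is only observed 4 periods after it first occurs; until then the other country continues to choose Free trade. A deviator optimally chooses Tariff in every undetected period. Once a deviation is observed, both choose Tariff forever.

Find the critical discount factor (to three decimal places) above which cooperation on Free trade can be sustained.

A deviator earns 22 for 4 periods, then 4 forever; cooperating earns 10 forever. Multiplying the IC by (1−ρ):
10 ≥ 22(1−ρ^4) + 4ρ^4, so 18·ρ^4 ≥ 12 and ρ^4 ≥ 2/3.
ρ ≥ (2/3)^(1/4) ≈ 0.904.

0.904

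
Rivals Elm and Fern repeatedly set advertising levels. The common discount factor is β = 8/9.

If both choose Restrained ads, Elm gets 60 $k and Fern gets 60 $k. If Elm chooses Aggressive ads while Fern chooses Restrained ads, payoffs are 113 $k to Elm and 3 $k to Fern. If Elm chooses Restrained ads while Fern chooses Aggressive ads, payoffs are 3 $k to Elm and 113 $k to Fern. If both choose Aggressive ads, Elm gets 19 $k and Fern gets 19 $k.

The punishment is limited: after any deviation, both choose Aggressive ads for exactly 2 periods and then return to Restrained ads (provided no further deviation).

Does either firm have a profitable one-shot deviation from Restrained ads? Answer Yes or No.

IC: β+…+β^2 ≥ (113−60)/(60−19) = 53/41.
At β = 8/9: partial sum = 1.6790 ≥ 1.2927. Cooperation sustainable.

No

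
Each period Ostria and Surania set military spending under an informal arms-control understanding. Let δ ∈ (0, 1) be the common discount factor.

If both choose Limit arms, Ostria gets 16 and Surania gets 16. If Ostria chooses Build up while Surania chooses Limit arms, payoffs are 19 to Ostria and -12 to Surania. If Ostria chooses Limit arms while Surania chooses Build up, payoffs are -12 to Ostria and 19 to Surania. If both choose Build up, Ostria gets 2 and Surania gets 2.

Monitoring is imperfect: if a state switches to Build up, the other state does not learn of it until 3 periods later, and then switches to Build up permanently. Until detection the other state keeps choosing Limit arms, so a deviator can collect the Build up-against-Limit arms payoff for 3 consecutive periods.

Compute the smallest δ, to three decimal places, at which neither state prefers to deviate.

The best deviation is to choose Build up for all 3 undetected periods, earning 19 each, then 2 forever once detected.
Deviation value: 19(1−δ^3)/(1−δ) + 2δ^3/(1−δ); cooperation value: 16/(1−δ).
IC: 16 ≥ 19(1−δ^3) + 2δ^3 = 19 − 17δ^3.
So δ^3 ≥ 3/17, giving δ ≥ (3/17)^(1/3) ≈ 0.561.

0.561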